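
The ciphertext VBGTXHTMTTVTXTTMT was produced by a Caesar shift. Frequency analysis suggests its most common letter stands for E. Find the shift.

The most frequent ciphertext letter is T (appears 8 times).
T is position 19; E is position 4.
Shift = 15.

15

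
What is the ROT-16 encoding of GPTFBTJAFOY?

G(6): 6+16=22 → W
P(15): 15+16=31≡5 → F
T(19): 19+16=35≡9 → J
F(5): 5+16=21 → V
B(1): 1+16=17 → R
T(19): 19+16=35≡9 → J
J(9): 9+16=25 → Z
A(0): 0+16=16 → Q
F(5): 5+16=21 → V
O(14): 14+16=30≡4 → E
Y(24): 24+16=40≡14 → O

WFJVRJZQVEO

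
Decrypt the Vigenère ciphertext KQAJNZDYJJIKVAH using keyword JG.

Repeat the key across the ciphertext: JGJGJGJGJGJGJGJ
K(10)−J(9): 1 → B
Q(16)−G(6): 10 → K
A(0)−J(9): -9≡17 → R
J(9)−G(6): 3 → D
N(13)−J(9): 4 → E
Z(25)−G(6): 19 → T
D(3)−J(9): -6≡20 → U
Y(24)−G(6): 18 → S
J(9)−J(9): 0 → A
J(9)−G(6): 3 → D
I(8)−J(9): -1≡25 → Z
K(10)−G(6): 4 → E
V(21)−J(9): 12 → M
A(0)−G(6): -6≡20 → U
H(7)−J(9): -2≡24 → Y

BKRDETUSADZEMUY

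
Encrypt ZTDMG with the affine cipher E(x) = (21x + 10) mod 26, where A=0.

PTVCG

Z(25): 21·25+10=535≡15 → P
T(19): 21·19+10=409≡19 → T
D(3): 21·3+10=73≡21 → V
M(12): 21·12+10=262≡2 → C
G(6): 21·6+10=136≡6 → G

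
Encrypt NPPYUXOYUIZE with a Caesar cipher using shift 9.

N(13): 13+9=22 → W
P(15): 15+9=24 → Y
P(15): 15+9=24 → Y
Y(24): 24+9=33≡7 → H
U(20): 20+9=29≡3 → D
X(23): 23+9=32≡6 → G
O(14): 14+9=23 → X
Y(24): 24+9=33≡7 → H
U(20): 20+9=29≡3 → D
I(8): 8+9=17 → R
Z(25): 25+9=34≡8 → I
E(4): 4+9=13 → N

WYYHDGXHDRIN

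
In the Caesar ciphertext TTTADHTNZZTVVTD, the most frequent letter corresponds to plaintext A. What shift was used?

The most frequent ciphertext letter is T (appears 6 times).
T is position 19; A is position 0.
Shift = 19.

19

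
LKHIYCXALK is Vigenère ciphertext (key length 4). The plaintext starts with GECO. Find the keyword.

FGFU

Subtract each crib letter from the matching ciphertext letter (mod 26):
L(11)−G(6)=5 → F
K(10)−E(4)=6 → G
H(7)−C(2)=5 → F
I(8)−O(14)=-6≡20 → U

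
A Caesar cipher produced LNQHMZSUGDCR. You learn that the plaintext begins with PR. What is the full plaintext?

PRULQDWYKHGV

From the crib: L(11)−P(15)=-4≡22, so the shift is 22.
Subtract 22 from each ciphertext letter:
L(11): 11−22=-11≡15 → P
N(13): 13−22=-9≡17 → R
Q(16): 16−22=-6≡20 → U
H(7): 7−22=-15≡11 → L
M(12): 12−22=-10≡16 → Q
Z(25): 25−22=3 → D
S(18): 18−22=-4≡22 → W
U(20): 20−22=-2≡24 → Y
G(6): 6−22=-16≡10 → K
D(3): 3−22=-19≡7 → H
C(2): 2−22=-20≡6 → G
R(17): 17−22=-5≡21 → V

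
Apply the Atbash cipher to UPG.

FKT

U(20) → F(5)
P(15) → K(10)
G(6) → T(19)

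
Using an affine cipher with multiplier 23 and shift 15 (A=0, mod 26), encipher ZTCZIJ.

SKJSRO

Z(25): 23·25+15=590≡18 → S
T(19): 23·19+15=452≡10 → K
C(2): 23·2+15=61≡9 → J
Z(25): 23·25+15=590≡18 → S
I(8): 23·8+15=199≡17 → R
J(9): 23·9+15=222≡14 → O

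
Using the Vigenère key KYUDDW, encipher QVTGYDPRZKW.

Repeat the key across the message: KYUDDWKYUDD
Q(16)+K(10): 26≡0 → A
V(21)+Y(24): 45≡19 → T
T(19)+U(20): 39≡13 → N
G(6)+D(3): 9 → J
Y(24)+D(3): 27≡1 → B
D(3)+W(22): 25 → Z
P(15)+K(10): 25 → Z
R(17)+Y(24): 41≡15 → P
Z(25)+U(20): 45≡19 → T
K(10)+D(3): 13 → N
W(22)+D(3): 25 → Z

ATNJBZZPTNZ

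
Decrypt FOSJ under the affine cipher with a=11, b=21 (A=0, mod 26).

IXVG

The inverse of 11 mod 26 is 19, since 11·19=209≡1. Apply D(y)=19·(y−21) mod 26:
F(5): 19·(5−21)=-304≡8 → I
O(14): 19·(14−21)=-133≡23 → X
S(18): 19·(18−21)=-57≡21 → V
J(9): 19·(9−21)=-228≡6 → G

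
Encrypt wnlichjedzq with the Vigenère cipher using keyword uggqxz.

qtryzgdkjpn

Repeat the key across the message: uggqxzuggqx
w(22)+u(20): 42≡16 → q
n(13)+g(6): 19 → t
l(11)+g(6): 17 → r
i(8)+q(16): 24 → y
c(2)+x(23): 25 → z
h(7)+z(25): 32≡6 → g
j(9)+u(20): 29≡3 → d
e(4)+g(6): 10 → k
d(3)+g(6): 9 → j
z(25)+q(16): 41≡15 → p
q(16)+x(23): 39≡13 → n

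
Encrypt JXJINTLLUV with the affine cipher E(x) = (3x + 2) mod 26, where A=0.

DTDAPHJJKN

J(9): 3·9+2=29≡3 → D
X(23): 3·23+2=71≡19 → T
J(9): 3·9+2=29≡3 → D
I(8): 3·8+2=26≡0 → A
N(13): 3·13+2=41≡15 → P
T(19): 3·19+2=59≡7 → H
L(11): 3·11+2=35≡9 → J
L(11): 3·11+2=35≡9 → J
U(20): 3·20+2=62≡10 → K
V(21): 3·21+2=65≡13 → N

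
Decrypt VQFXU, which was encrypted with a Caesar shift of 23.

V(21): 21−23=-2≡24 → Y
Q(16): 16−23=-7≡19 → T
F(5): 5−23=-18≡8 → I
X(23): 23−23=0 → A
U(20): 20−23=-3≡23 → X

YTIAX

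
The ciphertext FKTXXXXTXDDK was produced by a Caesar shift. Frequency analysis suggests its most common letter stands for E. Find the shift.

The most frequent ciphertext letter is X (appears 5 times).
X is position 23; E is position 4.
Shift = 19.

19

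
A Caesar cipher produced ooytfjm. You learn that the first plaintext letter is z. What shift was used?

From the crib: o(14)−z(25)=-11≡15, so the shift is 15.

15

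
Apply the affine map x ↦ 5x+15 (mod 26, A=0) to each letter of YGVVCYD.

Y(24): 5·24+15=135≡5 → F
G(6): 5·6+15=45≡19 → T
V(21): 5·21+15=120≡16 → Q
V(21): 5·21+15=120≡16 → Q
C(2): 5·2+15=25 → Z
Y(24): 5·24+15=135≡5 → F
D(3): 5·3+15=30≡4 → E

FTQQZFE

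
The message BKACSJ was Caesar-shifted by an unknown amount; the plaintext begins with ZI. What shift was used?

2

From the crib: B(1)−Z(25)=-24≡2, so the shift is 2.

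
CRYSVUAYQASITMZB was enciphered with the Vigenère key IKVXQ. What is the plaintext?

UHDVFMQDTKKYYPJT

Repeat the key across the ciphertext: IKVXQIKVXQIKVXQI
C(2)−I(8): -6≡20 → U
R(17)−K(10): 7 → H
Y(24)−V(21): 3 → D
S(18)−X(23): -5≡21 → V
V(21)−Q(16): 5 → F
U(20)−I(8): 12 → M
A(0)−K(10): -10≡16 → Q
Y(24)−V(21): 3 → D
Q(16)−X(23): -7≡19 → T
A(0)−Q(16): -16≡10 → K
S(18)−I(8): 10 → K
I(8)−K(10): -2≡24 → Y
T(19)−V(21): -2≡24 → Y
M(12)−X(23): -11≡15 → P
Z(25)−Q(16): 9 → J
B(1)−I(8): -7≡19 → T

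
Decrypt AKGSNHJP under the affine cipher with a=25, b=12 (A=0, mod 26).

The inverse of 25 mod 26 is 25, since 25·25=625≡1. Apply D(y)=25·(y−12) mod 26:
A(0): 25·(0−12)=-300≡12 → M
K(10): 25·(10−12)=-50≡2 → C
G(6): 25·(6−12)=-150≡6 → G
S(18): 25·(18−12)=150≡20 → U
N(13): 25·(13−12)=25 → Z
H(7): 25·(7−12)=-125≡5 → F
J(9): 25·(9−12)=-75≡3 → D
P(15): 25·(15−12)=75≡23 → X

MCGUZFDX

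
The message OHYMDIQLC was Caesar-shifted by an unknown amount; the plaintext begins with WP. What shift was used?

18

From the crib: O(14)−W(22)=-8≡18, so the shift is 18.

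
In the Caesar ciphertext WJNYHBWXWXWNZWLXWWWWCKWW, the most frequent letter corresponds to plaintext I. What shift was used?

The most frequent ciphertext letter is W (appears 11 times).
W is position 22; I is position 8.
Shift = 14.

14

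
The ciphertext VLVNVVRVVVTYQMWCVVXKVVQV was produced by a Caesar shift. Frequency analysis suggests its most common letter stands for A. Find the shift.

The most frequent ciphertext letter is V (appears 12 times).
V is position 21; A is position 0.
Shift = 21.

21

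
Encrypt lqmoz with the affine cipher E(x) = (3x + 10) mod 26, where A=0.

l(11): 3·11+10=43≡17 → r
q(16): 3·16+10=58≡6 → g
m(12): 3·12+10=46≡20 → u
o(14): 3·14+10=52≡0 → a
z(25): 3·25+10=85≡7 → h

rguah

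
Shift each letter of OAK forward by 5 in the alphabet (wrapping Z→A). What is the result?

O(14): 14+5=19 → T
A(0): 0+5=5 → F
K(10): 10+5=15 → P

TFP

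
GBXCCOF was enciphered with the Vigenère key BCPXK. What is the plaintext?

FZIFSND

Repeat the key across the ciphertext: BCPXKBC
G(6)−B(1): 5 → F
B(1)−C(2): -1≡25 → Z
X(23)−P(15): 8 → I
C(2)−X(23): -21≡5 → F
C(2)−K(10): -8≡18 → S
O(14)−B(1): 13 → N
F(5)−C(2): 3 → D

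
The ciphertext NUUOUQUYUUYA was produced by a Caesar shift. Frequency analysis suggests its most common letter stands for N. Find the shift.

7

The most frequent ciphertext letter is U (appears 6 times).
U is position 20; N is position 13.
Shift = 7.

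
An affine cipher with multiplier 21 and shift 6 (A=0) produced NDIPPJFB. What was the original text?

The inverse of 21 mod 26 is 5, since 21·5=105≡1. Apply D(y)=5·(y−6) mod 26:
N(13): 5·(13−6)=35≡9 → J
D(3): 5·(3−6)=-15≡11 → L
I(8): 5·(8−6)=10 → K
P(15): 5·(15−6)=45≡19 → T
P(15): 5·(15−6)=45≡19 → T
J(9): 5·(9−6)=15 → P
F(5): 5·(5−6)=-5≡21 → V
B(1): 5·(1−6)=-25≡1 → B

JLKTTPVB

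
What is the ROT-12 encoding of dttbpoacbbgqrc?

d(3): 3+12=15 → p
t(19): 19+12=31≡5 → f
t(19): 19+12=31≡5 → f
b(1): 1+12=13 → n
p(15): 15+12=27≡1 → b
o(14): 14+12=26≡0 → a
a(0): 0+12=12 → m
c(2): 2+12=14 → o
b(1): 1+12=13 → n
b(1): 1+12=13 → n
g(6): 6+12=18 → s
q(16): 16+12=28≡2 → c
r(17): 17+12=29≡3 → d
c(2): 2+12=14 → o

pffnbamonnscdo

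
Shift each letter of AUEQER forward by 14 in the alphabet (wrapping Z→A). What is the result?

OISESF

A(0): 0+14=14 → O
U(20): 20+14=34≡8 → I
E(4): 4+14=18 → S
Q(16): 16+14=30≡4 → E
E(4): 4+14=18 → S
R(17): 17+14=31≡5 → F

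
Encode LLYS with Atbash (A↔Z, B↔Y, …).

OOBH

L(11) → O(14)
L(11) → O(14)
Y(24) → B(1)
S(18) → H(7)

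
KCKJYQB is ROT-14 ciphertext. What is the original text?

K(10): 10−14=-4≡22 → W
C(2): 2−14=-12≡14 → O
K(10): 10−14=-4≡22 → W
J(9): 9−14=-5≡21 → V
Y(24): 24−14=10 → K
Q(16): 16−14=2 → C
B(1): 1−14=-13≡13 → N

WOWVKCN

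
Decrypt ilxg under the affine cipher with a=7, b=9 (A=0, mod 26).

lech

The inverse of 7 mod 26 is 15, since 7·15=105≡1. Apply D(y)=15·(y−9) mod 26:
i(8): 15·(8−9)=-15≡11 → l
l(11): 15·(11−9)=30≡4 → e
x(23): 15·(23−9)=210≡2 → c
g(6): 15·(6−9)=-45≡7 → h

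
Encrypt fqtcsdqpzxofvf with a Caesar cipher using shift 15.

f(5): 5+15=20 → u
q(16): 16+15=31≡5 → f
t(19): 19+15=34≡8 → i
c(2): 2+15=17 → r
s(18): 18+15=33≡7 → h
d(3): 3+15=18 → s
q(16): 16+15=31≡5 → f
p(15): 15+15=30≡4 → e
z(25): 25+15=40≡14 → o
x(23): 23+15=38≡12 → m
o(14): 14+15=29≡3 → d
f(5): 5+15=20 → u
v(21): 21+15=36≡10 → k
f(5): 5+15=20 → u

ufirhsfeomduku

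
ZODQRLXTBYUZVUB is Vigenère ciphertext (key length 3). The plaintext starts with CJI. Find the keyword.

Subtract each crib letter from the matching ciphertext letter (mod 26):
Z(25)−C(2)=23 → X
O(14)−J(9)=5 → F
D(3)−I(8)=-5≡21 → V

XFV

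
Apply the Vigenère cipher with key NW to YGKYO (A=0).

Repeat the key across the message: NWNWN
Y(24)+N(13): 37≡11 → L
G(6)+W(22): 28≡2 → C
K(10)+N(13): 23 → X
Y(24)+W(22): 46≡20 → U
O(14)+N(13): 27≡1 → B

LCXUB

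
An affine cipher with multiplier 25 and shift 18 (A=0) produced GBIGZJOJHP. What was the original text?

MRKMTJEJLD

The inverse of 25 mod 26 is 25, since 25·25=625≡1. Apply D(y)=25·(y−18) mod 26:
G(6): 25·(6−18)=-300≡12 → M
B(1): 25·(1−18)=-425≡17 → R
I(8): 25·(8−18)=-250≡10 → K
G(6): 25·(6−18)=-300≡12 → M
Z(25): 25·(25−18)=175≡19 → T
J(9): 25·(9−18)=-225≡9 → J
O(14): 25·(14−18)=-100≡4 → E
J(9): 25·(9−18)=-225≡9 → J
H(7): 25·(7−18)=-275≡11 → L
P(15): 25·(15−18)=-75≡3 → D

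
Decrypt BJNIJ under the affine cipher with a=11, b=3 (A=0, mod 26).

The inverse of 11 mod 26 is 19, since 11·19=209≡1. Apply D(y)=19·(y−3) mod 26:
B(1): 19·(1−3)=-38≡14 → O
J(9): 19·(9−3)=114≡10 → K
N(13): 19·(13−3)=190≡8 → I
I(8): 19·(8−3)=95≡17 → R
J(9): 19·(9−3)=114≡10 → K

OKIRK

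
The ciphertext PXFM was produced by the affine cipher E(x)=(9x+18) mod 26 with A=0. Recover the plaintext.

The inverse of 9 mod 26 is 3, since 9·3=27≡1. Apply D(y)=3·(y−18) mod 26:
P(15): 3·(15−18)=-9≡17 → R
X(23): 3·(23−18)=15 → P
F(5): 3·(5−18)=-39≡13 → N
M(12): 3·(12−18)=-18≡8 → I

RPNI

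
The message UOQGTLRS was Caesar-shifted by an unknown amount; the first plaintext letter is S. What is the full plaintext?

From the crib: U(20)−S(18)=2, so the shift is 2.
Subtract 2 from each ciphertext letter:
U(20): 20−2=18 → S
O(14): 14−2=12 → M
Q(16): 16−2=14 → O
G(6): 6−2=4 → E
T(19): 19−2=17 → R
L(11): 11−2=9 → J
R(17): 17−2=15 → P
S(18): 18−2=16 → Q

SMOERJPQ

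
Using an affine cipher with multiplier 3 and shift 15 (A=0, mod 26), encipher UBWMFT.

XSDZEU

U(20): 3·20+15=75≡23 → X
B(1): 3·1+15=18 → S
W(22): 3·22+15=81≡3 → D
M(12): 3·12+15=51≡25 → Z
F(5): 3·5+15=30≡4 → E
T(19): 3·19+15=72≡20 → U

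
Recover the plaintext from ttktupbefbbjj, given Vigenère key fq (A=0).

Repeat the key across the ciphertext: fqfqfqfqfqfqf
t(19)−f(5): 14 → o
t(19)−q(16): 3 → d
k(10)−f(5): 5 → f
t(19)−q(16): 3 → d
u(20)−f(5): 15 → p
p(15)−q(16): -1≡25 → z
b(1)−f(5): -4≡22 → w
e(4)−q(16): -12≡14 → o
f(5)−f(5): 0 → a
b(1)−q(16): -15≡11 → l
b(1)−f(5): -4≡22 → w
j(9)−q(16): -7≡19 → t
j(9)−f(5): 4 → e

odfdpzwoalwte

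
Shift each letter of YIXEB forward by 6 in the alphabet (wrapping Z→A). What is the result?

EODKH

Y(24): 24+6=30≡4 → E
I(8): 8+6=14 → O
X(23): 23+6=29≡3 → D
E(4): 4+6=10 → K
B(1): 1+6=7 → H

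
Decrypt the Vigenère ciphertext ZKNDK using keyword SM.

HYVRS

Repeat the key across the ciphertext: SMSMS
Z(25)−S(18): 7 → H
K(10)−M(12): -2≡24 → Y
N(13)−S(18): -5≡21 → V
D(3)−M(12): -9≡17 → R
K(10)−S(18): -8≡18 → S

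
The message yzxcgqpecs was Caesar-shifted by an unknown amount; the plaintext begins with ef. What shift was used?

20

From the crib: y(24)−e(4)=20, so the shift is 20.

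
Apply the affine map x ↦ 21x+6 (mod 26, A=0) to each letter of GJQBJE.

G(6): 21·6+6=132≡2 → C
J(9): 21·9+6=195≡13 → N
Q(16): 21·16+6=342≡4 → E
B(1): 21·1+6=27≡1 → B
J(9): 21·9+6=195≡13 → N
E(4): 21·4+6=90≡12 → M

CNEBNM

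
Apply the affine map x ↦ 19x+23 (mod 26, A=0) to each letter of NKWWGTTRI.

KFZZHUUIT

N(13): 19·13+23=270≡10 → K
K(10): 19·10+23=213≡5 → F
W(22): 19·22+23=441≡25 → Z
W(22): 19·22+23=441≡25 → Z
G(6): 19·6+23=137≡7 → H
T(19): 19·19+23=384≡20 → U
T(19): 19·19+23=384≡20 → U
R(17): 19·17+23=346≡8 → I
I(8): 19·8+23=175≡19 → T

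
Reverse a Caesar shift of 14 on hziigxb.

h(7): 7−14=-7≡19 → t
z(25): 25−14=11 → l
i(8): 8−14=-6≡20 → u
i(8): 8−14=-6≡20 → u
g(6): 6−14=-8≡18 → s
x(23): 23−14=9 → j
b(1): 1−14=-13≡13 → n

tluusjn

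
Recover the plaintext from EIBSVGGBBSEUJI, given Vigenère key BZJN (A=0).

Repeat the key across the ciphertext: BZJNBZJNBZJNBZ
E(4)−B(1): 3 → D
I(8)−Z(25): -17≡9 → J
B(1)−J(9): -8≡18 → S
S(18)−N(13): 5 → F
V(21)−B(1): 20 → U
G(6)−Z(25): -19≡7 → H
G(6)−J(9): -3≡23 → X
B(1)−N(13): -12≡14 → O
B(1)−B(1): 0 → A
S(18)−Z(25): -7≡19 → T
E(4)−J(9): -5≡21 → V
U(20)−N(13): 7 → H
J(9)−B(1): 8 → I
I(8)−Z(25): -17≡9 → J

DJSFUHXOATVHIJ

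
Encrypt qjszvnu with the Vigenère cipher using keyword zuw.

Repeat the key across the message: zuwzuwz
q(16)+z(25): 41≡15 → p
j(9)+u(20): 29≡3 → d
s(18)+w(22): 40≡14 → o
z(25)+z(25): 50≡24 → y
v(21)+u(20): 41≡15 → p
n(13)+w(22): 35≡9 → j
u(20)+z(25): 45≡19 → t

pdoypjt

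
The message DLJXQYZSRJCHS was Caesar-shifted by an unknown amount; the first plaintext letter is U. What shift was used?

9

From the crib: D(3)−U(20)=-17≡9, so the shift is 9.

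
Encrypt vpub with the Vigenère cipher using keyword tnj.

Repeat the key across the message: tnjt
v(21)+t(19): 40≡14 → o
p(15)+n(13): 28≡2 → c
u(20)+j(9): 29≡3 → d
b(1)+t(19): 20 → u

ocdu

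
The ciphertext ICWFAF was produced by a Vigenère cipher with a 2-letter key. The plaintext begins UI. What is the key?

OU

Subtract each crib letter from the matching ciphertext letter (mod 26):
I(8)−U(20)=-12≡14 → O
C(2)−I(8)=-6≡20 → U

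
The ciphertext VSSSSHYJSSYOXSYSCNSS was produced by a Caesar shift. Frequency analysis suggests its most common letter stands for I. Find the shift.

The most frequent ciphertext letter is S (appears 10 times).
S is position 18; I is position 8.
Shift = 10.

10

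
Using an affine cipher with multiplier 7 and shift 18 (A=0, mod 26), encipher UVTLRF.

CJVRHB

U(20): 7·20+18=158≡2 → C
V(21): 7·21+18=165≡9 → J
T(19): 7·19+18=151≡21 → V
L(11): 7·11+18=95≡17 → R
R(17): 7·17+18=137≡7 → H
F(5): 7·5+18=53≡1 → B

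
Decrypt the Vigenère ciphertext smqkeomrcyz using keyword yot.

uyxmqvodjal

Repeat the key across the ciphertext: yotyotyotyo
s(18)−y(24): -6≡20 → u
m(12)−o(14): -2≡24 → y
q(16)−t(19): -3≡23 → x
k(10)−y(24): -14≡12 → m
e(4)−o(14): -10≡16 → q
o(14)−t(19): -5≡21 → v
m(12)−y(24): -12≡14 → o
r(17)−o(14): 3 → d
c(2)−t(19): -17≡9 → j
y(24)−y(24): 0 → a
z(25)−o(14): 11 → l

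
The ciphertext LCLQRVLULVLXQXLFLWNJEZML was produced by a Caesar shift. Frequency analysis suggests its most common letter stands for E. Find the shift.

The most frequent ciphertext letter is L (appears 8 times).
L is position 11; E is position 4.
Shift = 7.

7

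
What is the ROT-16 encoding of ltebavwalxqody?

l(11): 11+16=27≡1 → b
t(19): 19+16=35≡9 → j
e(4): 4+16=20 → u
b(1): 1+16=17 → r
a(0): 0+16=16 → q
v(21): 21+16=37≡11 → l
w(22): 22+16=38≡12 → m
a(0): 0+16=16 → q
l(11): 11+16=27≡1 → b
x(23): 23+16=39≡13 → n
q(16): 16+16=32≡6 → g
o(14): 14+16=30≡4 → e
d(3): 3+16=19 → t
y(24): 24+16=40≡14 → o

bjurqlmqbngeto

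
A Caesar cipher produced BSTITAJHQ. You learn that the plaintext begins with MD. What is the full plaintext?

MDETELUSB

From the crib: B(1)−M(12)=-11≡15, so the shift is 15.
Subtract 15 from each ciphertext letter:
B(1): 1−15=-14≡12 → M
S(18): 18−15=3 → D
T(19): 19−15=4 → E
I(8): 8−15=-7≡19 → T
T(19): 19−15=4 → E
A(0): 0−15=-15≡11 → L
J(9): 9−15=-6≡20 → U
H(7): 7−15=-8≡18 → S
Q(16): 16−15=1 → B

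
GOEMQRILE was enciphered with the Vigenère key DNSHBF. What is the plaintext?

Repeat the key across the ciphertext: DNSHBFDNS
G(6)−D(3): 3 → D
O(14)−N(13): 1 → B
E(4)−S(18): -14≡12 → M
M(12)−H(7): 5 → F
Q(16)−B(1): 15 → P
R(17)−F(5): 12 → M
I(8)−D(3): 5 → F
L(11)−N(13): -2≡24 → Y
E(4)−S(18): -14≡12 → M

DBMFPMFYM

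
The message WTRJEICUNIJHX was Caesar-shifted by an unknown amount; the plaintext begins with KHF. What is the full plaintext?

KHFXSWQIBWXVL

From the crib: W(22)−K(10)=12, so the shift is 12.
Subtract 12 from each ciphertext letter:
W(22): 22−12=10 → K
T(19): 19−12=7 → H
R(17): 17−12=5 → F
J(9): 9−12=-3≡23 → X
E(4): 4−12=-8≡18 → S
I(8): 8−12=-4≡22 → W
C(2): 2−12=-10≡16 → Q
U(20): 20−12=8 → I
N(13): 13−12=1 → B
I(8): 8−12=-4≡22 → W
J(9): 9−12=-3≡23 → X
H(7): 7−12=-5≡21 → V
X(23): 23−12=11 → L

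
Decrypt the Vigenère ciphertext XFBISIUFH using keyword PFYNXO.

IADVVUFAJ

Repeat the key across the ciphertext: PFYNXOPFY
X(23)−P(15): 8 → I
F(5)−F(5): 0 → A
B(1)−Y(24): -23≡3 → D
I(8)−N(13): -5≡21 → V
S(18)−X(23): -5≡21 → V
I(8)−O(14): -6≡20 → U
U(20)−P(15): 5 → F
F(5)−F(5): 0 → A
H(7)−Y(24): -17≡9 → J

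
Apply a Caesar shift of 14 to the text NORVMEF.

N(13): 13+14=27≡1 → B
O(14): 14+14=28≡2 → C
R(17): 17+14=31≡5 → F
V(21): 21+14=35≡9 → J
M(12): 12+14=26≡0 → A
E(4): 4+14=18 → S
F(5): 5+14=19 → T

BCFJAST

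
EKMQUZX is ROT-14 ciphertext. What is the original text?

E(4): 4−14=-10≡16 → Q
K(10): 10−14=-4≡22 → W
M(12): 12−14=-2≡24 → Y
Q(16): 16−14=2 → C
U(20): 20−14=6 → G
Z(25): 25−14=11 → L
X(23): 23−14=9 → J

QWYCGLJ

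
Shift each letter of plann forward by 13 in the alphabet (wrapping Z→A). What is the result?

cynaa

p(15): 15+13=28≡2 → c
l(11): 11+13=24 → y
a(0): 0+13=13 → n
n(13): 13+13=26≡0 → a
n(13): 13+13=26≡0 → a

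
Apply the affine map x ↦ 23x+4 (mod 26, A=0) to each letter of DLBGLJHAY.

D(3): 23·3+4=73≡21 → V
L(11): 23·11+4=257≡23 → X
B(1): 23·1+4=27≡1 → B
G(6): 23·6+4=142≡12 → M
L(11): 23·11+4=257≡23 → X
J(9): 23·9+4=211≡3 → D
H(7): 23·7+4=165≡9 → J
A(0): 23·0+4=4 → E
Y(24): 23·24+4=556≡10 → K

VXBMXDJEK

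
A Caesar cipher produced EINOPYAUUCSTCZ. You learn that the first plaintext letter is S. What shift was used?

12

From the crib: E(4)−S(18)=-14≡12, so the shift is 12.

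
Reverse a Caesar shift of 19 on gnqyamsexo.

g(6): 6−19=-13≡13 → n
n(13): 13−19=-6≡20 → u
q(16): 16−19=-3≡23 → x
y(24): 24−19=5 → f
a(0): 0−19=-19≡7 → h
m(12): 12−19=-7≡19 → t
s(18): 18−19=-1≡25 → z
e(4): 4−19=-15≡11 → l
x(23): 23−19=4 → e
o(14): 14−19=-5≡21 → v

nuxfhtzlev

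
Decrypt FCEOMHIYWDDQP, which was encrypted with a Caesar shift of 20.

F(5): 5−20=-15≡11 → L
C(2): 2−20=-18≡8 → I
E(4): 4−20=-16≡10 → K
O(14): 14−20=-6≡20 → U
M(12): 12−20=-8≡18 → S
H(7): 7−20=-13≡13 → N
I(8): 8−20=-12≡14 → O
Y(24): 24−20=4 → E
W(22): 22−20=2 → C
D(3): 3−20=-17≡9 → J
D(3): 3−20=-17≡9 → J
Q(16): 16−20=-4≡22 → W
P(15): 15−20=-5≡21 → V

LIKUSNOECJJWV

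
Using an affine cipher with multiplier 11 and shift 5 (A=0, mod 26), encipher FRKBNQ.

F(5): 11·5+5=60≡8 → I
R(17): 11·17+5=192≡10 → K
K(10): 11·10+5=115≡11 → L
B(1): 11·1+5=16 → Q
N(13): 11·13+5=148≡18 → S
Q(16): 11·16+5=181≡25 → Z

IKLQSZ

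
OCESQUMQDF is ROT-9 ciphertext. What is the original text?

O(14): 14−9=5 → F
C(2): 2−9=-7≡19 → T
E(4): 4−9=-5≡21 → V
S(18): 18−9=9 → J
Q(16): 16−9=7 → H
U(20): 20−9=11 → L
M(12): 12−9=3 → D
Q(16): 16−9=7 → H
D(3): 3−9=-6≡20 → U
F(5): 5−9=-4≡22 → W

FTVJHLDHUW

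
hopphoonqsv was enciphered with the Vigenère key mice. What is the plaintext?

vgnlvgmjekt

Repeat the key across the ciphertext: micemicemic
h(7)−m(12): -5≡21 → v
o(14)−i(8): 6 → g
p(15)−c(2): 13 → n
p(15)−e(4): 11 → l
h(7)−m(12): -5≡21 → v
o(14)−i(8): 6 → g
o(14)−c(2): 12 → m
n(13)−e(4): 9 → j
q(16)−m(12): 4 → e
s(18)−i(8): 10 → k
v(21)−c(2): 19 → t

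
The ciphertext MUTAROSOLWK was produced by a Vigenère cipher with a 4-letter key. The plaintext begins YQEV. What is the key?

OEPF

Subtract each crib letter from the matching ciphertext letter (mod 26):
M(12)−Y(24)=-12≡14 → O
U(20)−Q(16)=4 → E
T(19)−E(4)=15 → P
A(0)−V(21)=-21≡5 → F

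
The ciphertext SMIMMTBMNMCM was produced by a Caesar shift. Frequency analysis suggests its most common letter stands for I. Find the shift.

4

The most frequent ciphertext letter is M (appears 6 times).
M is position 12; I is position 8.
Shift = 4.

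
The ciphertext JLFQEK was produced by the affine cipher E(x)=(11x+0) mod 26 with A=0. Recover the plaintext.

The inverse of 11 mod 26 is 19, since 11·19=209≡1. Apply D(y)=19·(y−0) mod 26:
J(9): 19·(9−0)=171≡15 → P
L(11): 19·(11−0)=209≡1 → B
F(5): 19·(5−0)=95≡17 → R
Q(16): 19·(16−0)=304≡18 → S
E(4): 19·(4−0)=76≡24 → Y
K(10): 19·(10−0)=190≡8 → I

PBRSYI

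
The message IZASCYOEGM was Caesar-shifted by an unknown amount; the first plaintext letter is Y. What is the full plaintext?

From the crib: I(8)−Y(24)=-16≡10, so the shift is 10.
Subtract 10 from each ciphertext letter:
I(8): 8−10=-2≡24 → Y
Z(25): 25−10=15 → P
A(0): 0−10=-10≡16 → Q
S(18): 18−10=8 → I
C(2): 2−10=-8≡18 → S
Y(24): 24−10=14 → O
O(14): 14−10=4 → E
E(4): 4−10=-6≡20 → U
G(6): 6−10=-4≡22 → W
M(12): 12−10=2 → C

YPQISOEUWC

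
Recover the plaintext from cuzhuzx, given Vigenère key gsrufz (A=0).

Repeat the key across the ciphertext: gsrufzg
c(2)−g(6): -4≡22 → w
u(20)−s(18): 2 → c
z(25)−r(17): 8 → i
h(7)−u(20): -13≡13 → n
u(20)−f(5): 15 → p
z(25)−z(25): 0 → a
x(23)−g(6): 17 → r

wcinpar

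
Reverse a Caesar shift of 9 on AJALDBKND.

RARCUSBEU

A(0): 0−9=-9≡17 → R
J(9): 9−9=0 → A
A(0): 0−9=-9≡17 → R
L(11): 11−9=2 → C
D(3): 3−9=-6≡20 → U
B(1): 1−9=-8≡18 → S
K(10): 10−9=1 → B
N(13): 13−9=4 → E
D(3): 3−9=-6≡20 → U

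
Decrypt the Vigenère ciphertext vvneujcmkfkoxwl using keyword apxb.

vgqduuflkqnnxho

Repeat the key across the ciphertext: apxbapxbapxbapx
v(21)−a(0): 21 → v
v(21)−p(15): 6 → g
n(13)−x(23): -10≡16 → q
e(4)−b(1): 3 → d
u(20)−a(0): 20 → u
j(9)−p(15): -6≡20 → u
c(2)−x(23): -21≡5 → f
m(12)−b(1): 11 → l
k(10)−a(0): 10 → k
f(5)−p(15): -10≡16 → q
k(10)−x(23): -13≡13 → n
o(14)−b(1): 13 → n
x(23)−a(0): 23 → x
w(22)−p(15): 7 → h
l(11)−x(23): -12≡14 → o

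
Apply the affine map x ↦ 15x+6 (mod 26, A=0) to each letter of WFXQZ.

YDNMR

W(22): 15·22+6=336≡24 → Y
F(5): 15·5+6=81≡3 → D
X(23): 15·23+6=351≡13 → N
Q(16): 15·16+6=246≡12 → M
Z(25): 15·25+6=381≡17 → R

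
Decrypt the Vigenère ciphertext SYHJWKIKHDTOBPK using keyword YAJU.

UYYPYKZQJDKUDPB

Repeat the key across the ciphertext: YAJUYAJUYAJUYAJ
S(18)−Y(24): -6≡20 → U
Y(24)−A(0): 24 → Y
H(7)−J(9): -2≡24 → Y
J(9)−U(20): -11≡15 → P
W(22)−Y(24): -2≡24 → Y
K(10)−A(0): 10 → K
I(8)−J(9): -1≡25 → Z
K(10)−U(20): -10≡16 → Q
H(7)−Y(24): -17≡9 → J
D(3)−A(0): 3 → D
T(19)−J(9): 10 → K
O(14)−U(20): -6≡20 → U
B(1)−Y(24): -23≡3 → D
P(15)−A(0): 15 → P
K(10)−J(9): 1 → B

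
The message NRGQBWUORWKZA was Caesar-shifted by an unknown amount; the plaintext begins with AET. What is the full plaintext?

From the crib: N(13)−A(0)=13, so the shift is 13.
Subtract 13 from each ciphertext letter:
N(13): 13−13=0 → A
R(17): 17−13=4 → E
G(6): 6−13=-7≡19 → T
Q(16): 16−13=3 → D
B(1): 1−13=-12≡14 → O
W(22): 22−13=9 → J
U(20): 20−13=7 → H
O(14): 14−13=1 → B
R(17): 17−13=4 → E
W(22): 22−13=9 → J
K(10): 10−13=-3≡23 → X
Z(25): 25−13=12 → M
A(0): 0−13=-13≡13 → N

AETDOJHBEJXMN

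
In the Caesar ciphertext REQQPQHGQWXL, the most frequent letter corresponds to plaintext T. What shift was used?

23

The most frequent ciphertext letter is Q (appears 4 times).
Q is position 16; T is position 19.
Shift = -3≡23.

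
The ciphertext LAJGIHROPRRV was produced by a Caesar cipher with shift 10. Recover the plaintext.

L(11): 11−10=1 → B
A(0): 0−10=-10≡16 → Q
J(9): 9−10=-1≡25 → Z
G(6): 6−10=-4≡22 → W
I(8): 8−10=-2≡24 → Y
H(7): 7−10=-3≡23 → X
R(17): 17−10=7 → H
O(14): 14−10=4 → E
P(15): 15−10=5 → F
R(17): 17−10=7 → H
R(17): 17−10=7 → H
V(21): 21−10=11 → L

BQZWYXHEFHHL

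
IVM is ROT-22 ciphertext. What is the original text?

I(8): 8−22=-14≡12 → M
V(21): 21−22=-1≡25 → Z
M(12): 12−22=-10≡16 → Q

MZQ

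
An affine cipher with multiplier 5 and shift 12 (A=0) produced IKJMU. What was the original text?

UKPAM

The inverse of 5 mod 26 is 21, since 5·21=105≡1. Apply D(y)=21·(y−12) mod 26:
I(8): 21·(8−12)=-84≡20 → U
K(10): 21·(10−12)=-42≡10 → K
J(9): 21·(9−12)=-63≡15 → P
M(12): 21·(12−12)=0 → A
U(20): 21·(20−12)=168≡12 → M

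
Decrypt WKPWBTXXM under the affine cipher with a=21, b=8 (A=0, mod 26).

SKJSRDXXU

The inverse of 21 mod 26 is 5, since 21·5=105≡1. Apply D(y)=5·(y−8) mod 26:
W(22): 5·(22−8)=70≡18 → S
K(10): 5·(10−8)=10 → K
P(15): 5·(15−8)=35≡9 → J
W(22): 5·(22−8)=70≡18 → S
B(1): 5·(1−8)=-35≡17 → R
T(19): 5·(19−8)=55≡3 → D
X(23): 5·(23−8)=75≡23 → X
X(23): 5·(23−8)=75≡23 → X
M(12): 5·(12−8)=20 → U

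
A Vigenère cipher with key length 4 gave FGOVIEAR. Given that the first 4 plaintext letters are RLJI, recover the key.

Subtract each crib letter from the matching ciphertext letter (mod 26):
F(5)−R(17)=-12≡14 → O
G(6)−L(11)=-5≡21 → V
O(14)−J(9)=5 → F
V(21)−I(8)=13 → N

OVFN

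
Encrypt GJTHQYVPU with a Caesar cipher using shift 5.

G(6): 6+5=11 → L
J(9): 9+5=14 → O
T(19): 19+5=24 → Y
H(7): 7+5=12 → M
Q(16): 16+5=21 → V
Y(24): 24+5=29≡3 → D
V(21): 21+5=26≡0 → A
P(15): 15+5=20 → U
U(20): 20+5=25 → Z

LOYMVDAUZ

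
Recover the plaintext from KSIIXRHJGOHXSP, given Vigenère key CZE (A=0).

ITEGYNFKCMITQQ

Repeat the key across the ciphertext: CZECZECZECZECZ
K(10)−C(2): 8 → I
S(18)−Z(25): -7≡19 → T
I(8)−E(4): 4 → E
I(8)−C(2): 6 → G
X(23)−Z(25): -2≡24 → Y
R(17)−E(4): 13 → N
H(7)−C(2): 5 → F
J(9)−Z(25): -16≡10 → K
G(6)−E(4): 2 → C
O(14)−C(2): 12 → M
H(7)−Z(25): -18≡8 → I
X(23)−E(4): 19 → T
S(18)−C(2): 16 → Q
P(15)−Z(25): -10≡16 → Q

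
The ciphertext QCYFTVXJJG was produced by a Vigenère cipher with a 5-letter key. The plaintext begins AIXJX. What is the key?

Subtract each crib letter from the matching ciphertext letter (mod 26):
Q(16)−A(0)=16 → Q
C(2)−I(8)=-6≡20 → U
Y(24)−X(23)=1 → B
F(5)−J(9)=-4≡22 → W
T(19)−X(23)=-4≡22 → W

QUBWW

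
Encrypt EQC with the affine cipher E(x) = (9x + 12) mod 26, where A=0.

E(4): 9·4+12=48≡22 → W
Q(16): 9·16+12=156≡0 → A
C(2): 9·2+12=30≡4 → E

WAE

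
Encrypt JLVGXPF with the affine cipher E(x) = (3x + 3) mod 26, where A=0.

J(9): 3·9+3=30≡4 → E
L(11): 3·11+3=36≡10 → K
V(21): 3·21+3=66≡14 → O
G(6): 3·6+3=21 → V
X(23): 3·23+3=72≡20 → U
P(15): 3·15+3=48≡22 → W
F(5): 3·5+3=18 → S

EKOVUWS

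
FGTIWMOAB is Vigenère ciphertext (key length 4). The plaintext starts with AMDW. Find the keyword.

Subtract each crib letter from the matching ciphertext letter (mod 26):
F(5)−A(0)=5 → F
G(6)−M(12)=-6≡20 → U
T(19)−D(3)=16 → Q
I(8)−W(22)=-14≡12 → M

FUQM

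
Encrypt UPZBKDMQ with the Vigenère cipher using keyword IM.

Repeat the key across the message: IMIMIMIM
U(20)+I(8): 28≡2 → C
P(15)+M(12): 27≡1 → B
Z(25)+I(8): 33≡7 → H
B(1)+M(12): 13 → N
K(10)+I(8): 18 → S
D(3)+M(12): 15 → P
M(12)+I(8): 20 → U
Q(16)+M(12): 28≡2 → C

CBHNSPUC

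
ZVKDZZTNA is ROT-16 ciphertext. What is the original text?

JFUNJJDXK

Z(25): 25−16=9 → J
V(21): 21−16=5 → F
K(10): 10−16=-6≡20 → U
D(3): 3−16=-13≡13 → N
Z(25): 25−16=9 → J
Z(25): 25−16=9 → J
T(19): 19−16=3 → D
N(13): 13−16=-3≡23 → X
A(0): 0−16=-16≡10 → K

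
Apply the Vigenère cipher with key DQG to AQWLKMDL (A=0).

DGCOASGB

Repeat the key across the message: DQGDQGDQ
A(0)+D(3): 3 → D
Q(16)+Q(16): 32≡6 → G
W(22)+G(6): 28≡2 → C
L(11)+D(3): 14 → O
K(10)+Q(16): 26≡0 → A
M(12)+G(6): 18 → S
D(3)+D(3): 6 → G
L(11)+Q(16): 27≡1 → B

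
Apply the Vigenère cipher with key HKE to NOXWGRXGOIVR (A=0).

Repeat the key across the message: HKEHKEHKEHKE
N(13)+H(7): 20 → U
O(14)+K(10): 24 → Y
X(23)+E(4): 27≡1 → B
W(22)+H(7): 29≡3 → D
G(6)+K(10): 16 → Q
R(17)+E(4): 21 → V
X(23)+H(7): 30≡4 → E
G(6)+K(10): 16 → Q
O(14)+E(4): 18 → S
I(8)+H(7): 15 → P
V(21)+K(10): 31≡5 → F
R(17)+E(4): 21 → V

UYBDQVEQSPFV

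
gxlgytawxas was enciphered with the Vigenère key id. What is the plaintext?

yuddqqstpxk

Repeat the key across the ciphertext: idididididi
g(6)−i(8): -2≡24 → y
x(23)−d(3): 20 → u
l(11)−i(8): 3 → d
g(6)−d(3): 3 → d
y(24)−i(8): 16 → q
t(19)−d(3): 16 → q
a(0)−i(8): -8≡18 → s
w(22)−d(3): 19 → t
x(23)−i(8): 15 → p
a(0)−d(3): -3≡23 → x
s(18)−i(8): 10 → k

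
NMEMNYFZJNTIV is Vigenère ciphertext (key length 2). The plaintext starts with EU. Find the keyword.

JS

Subtract each crib letter from the matching ciphertext letter (mod 26):
N(13)−E(4)=9 → J
M(12)−U(20)=-8≡18 → S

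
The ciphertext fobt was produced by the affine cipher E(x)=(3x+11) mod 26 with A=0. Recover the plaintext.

ybou

The inverse of 3 mod 26 is 9, since 3·9=27≡1. Apply D(y)=9·(y−11) mod 26:
f(5): 9·(5−11)=-54≡24 → y
o(14): 9·(14−11)=27≡1 → b
b(1): 9·(1−11)=-90≡14 → o
t(19): 9·(19−11)=72≡20 → u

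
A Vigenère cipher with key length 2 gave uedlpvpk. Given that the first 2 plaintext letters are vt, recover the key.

Subtract each crib letter from the matching ciphertext letter (mod 26):
u(20)−v(21)=-1≡25 → z
e(4)−t(19)=-15≡11 → l

zl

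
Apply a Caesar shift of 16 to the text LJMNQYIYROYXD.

L(11): 11+16=27≡1 → B
J(9): 9+16=25 → Z
M(12): 12+16=28≡2 → C
N(13): 13+16=29≡3 → D
Q(16): 16+16=32≡6 → G
Y(24): 24+16=40≡14 → O
I(8): 8+16=24 → Y
Y(24): 24+16=40≡14 → O
R(17): 17+16=33≡7 → H
O(14): 14+16=30≡4 → E
Y(24): 24+16=40≡14 → O
X(23): 23+16=39≡13 → N
D(3): 3+16=19 → T

BZCDGOYOHEONT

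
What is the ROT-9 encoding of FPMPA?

OYVYJ

F(5): 5+9=14 → O
P(15): 15+9=24 → Y
M(12): 12+9=21 → V
P(15): 15+9=24 → Y
A(0): 0+9=9 → J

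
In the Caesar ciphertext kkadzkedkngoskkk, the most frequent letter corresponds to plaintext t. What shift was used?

The most frequent ciphertext letter is k (appears 7 times).
k is position 10; t is position 19.
Shift = -9≡17.

17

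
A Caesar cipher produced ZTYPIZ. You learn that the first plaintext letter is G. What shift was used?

From the crib: Z(25)−G(6)=19, so the shift is 19.

19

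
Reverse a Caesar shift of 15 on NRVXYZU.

N(13): 13−15=-2≡24 → Y
R(17): 17−15=2 → C
V(21): 21−15=6 → G
X(23): 23−15=8 → I
Y(24): 24−15=9 → J
Z(25): 25−15=10 → K
U(20): 20−15=5 → F

YCGIJKF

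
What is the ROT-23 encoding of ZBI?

Z(25): 25+23=48≡22 → W
B(1): 1+23=24 → Y
I(8): 8+23=31≡5 → F

WYF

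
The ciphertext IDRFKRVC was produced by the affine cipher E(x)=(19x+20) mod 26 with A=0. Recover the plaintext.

The inverse of 19 mod 26 is 11, since 19·11=209≡1. Apply D(y)=11·(y−20) mod 26:
I(8): 11·(8−20)=-132≡24 → Y
D(3): 11·(3−20)=-187≡21 → V
R(17): 11·(17−20)=-33≡19 → T
F(5): 11·(5−20)=-165≡17 → R
K(10): 11·(10−20)=-110≡20 → U
R(17): 11·(17−20)=-33≡19 → T
V(21): 11·(21−20)=11 → L
C(2): 11·(2−20)=-198≡10 → K

YVTRUTLK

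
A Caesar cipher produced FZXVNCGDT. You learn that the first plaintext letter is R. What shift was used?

From the crib: F(5)−R(17)=-12≡14, so the shift is 14.

14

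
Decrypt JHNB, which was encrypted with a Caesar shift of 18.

RPVJ

J(9): 9−18=-9≡17 → R
H(7): 7−18=-11≡15 → P
N(13): 13−18=-5≡21 → V
B(1): 1−18=-17≡9 → J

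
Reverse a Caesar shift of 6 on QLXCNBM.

KFRWHVG

Q(16): 16−6=10 → K
L(11): 11−6=5 → F
X(23): 23−6=17 → R
C(2): 2−6=-4≡22 → W
N(13): 13−6=7 → H
B(1): 1−6=-5≡21 → V
M(12): 12−6=6 → G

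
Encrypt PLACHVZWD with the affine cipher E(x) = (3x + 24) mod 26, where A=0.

P(15): 3·15+24=69≡17 → R
L(11): 3·11+24=57≡5 → F
A(0): 3·0+24=24 → Y
C(2): 3·2+24=30≡4 → E
H(7): 3·7+24=45≡19 → T
V(21): 3·21+24=87≡9 → J
Z(25): 3·25+24=99≡21 → V
W(22): 3·22+24=90≡12 → M
D(3): 3·3+24=33≡7 → H

RFYETJVMH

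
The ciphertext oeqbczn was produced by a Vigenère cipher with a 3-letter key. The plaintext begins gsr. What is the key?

Subtract each crib letter from the matching ciphertext letter (mod 26):
o(14)−g(6)=8 → i
e(4)−s(18)=-14≡12 → m
q(16)−r(17)=-1≡25 → z

imz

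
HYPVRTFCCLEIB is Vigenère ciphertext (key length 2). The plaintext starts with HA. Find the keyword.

AY

Subtract each crib letter from the matching ciphertext letter (mod 26):
H(7)−H(7)=0 → A
Y(24)−A(0)=24 → Y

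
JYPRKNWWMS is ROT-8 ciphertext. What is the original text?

J(9): 9−8=1 → B
Y(24): 24−8=16 → Q
P(15): 15−8=7 → H
R(17): 17−8=9 → J
K(10): 10−8=2 → C
N(13): 13−8=5 → F
W(22): 22−8=14 → O
W(22): 22−8=14 → O
M(12): 12−8=4 → E
S(18): 18−8=10 → K

BQHJCFOOEK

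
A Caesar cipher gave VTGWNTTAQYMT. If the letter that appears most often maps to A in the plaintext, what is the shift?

19

The most frequent ciphertext letter is T (appears 4 times).
T is position 19; A is position 0.
Shift = 19.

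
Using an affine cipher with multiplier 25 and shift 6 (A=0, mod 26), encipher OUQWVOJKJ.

SMQKLSXWX

O(14): 25·14+6=356≡18 → S
U(20): 25·20+6=506≡12 → M
Q(16): 25·16+6=406≡16 → Q
W(22): 25·22+6=556≡10 → K
V(21): 25·21+6=531≡11 → L
O(14): 25·14+6=356≡18 → S
J(9): 25·9+6=231≡23 → X
K(10): 25·10+6=256≡22 → W
J(9): 25·9+6=231≡23 → X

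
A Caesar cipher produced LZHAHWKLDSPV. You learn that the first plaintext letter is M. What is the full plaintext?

From the crib: L(11)−M(12)=-1≡25, so the shift is 25.
Subtract 25 from each ciphertext letter:
L(11): 11−25=-14≡12 → M
Z(25): 25−25=0 → A
H(7): 7−25=-18≡8 → I
A(0): 0−25=-25≡1 → B
H(7): 7−25=-18≡8 → I
W(22): 22−25=-3≡23 → X
K(10): 10−25=-15≡11 → L
L(11): 11−25=-14≡12 → M
D(3): 3−25=-22≡4 → E
S(18): 18−25=-7≡19 → T
P(15): 15−25=-10≡16 → Q
V(21): 21−25=-4≡22 → W

MAIBIXLMETQW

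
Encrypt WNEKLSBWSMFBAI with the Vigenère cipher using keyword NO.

Repeat the key across the message: NONONONONONONO
W(22)+N(13): 35≡9 → J
N(13)+O(14): 27≡1 → B
E(4)+N(13): 17 → R
K(10)+O(14): 24 → Y
L(11)+N(13): 24 → Y
S(18)+O(14): 32≡6 → G
B(1)+N(13): 14 → O
W(22)+O(14): 36≡10 → K
S(18)+N(13): 31≡5 → F
M(12)+O(14): 26≡0 → A
F(5)+N(13): 18 → S
B(1)+O(14): 15 → P
A(0)+N(13): 13 → N
I(8)+O(14): 22 → W

JBRYYGOKFASPNW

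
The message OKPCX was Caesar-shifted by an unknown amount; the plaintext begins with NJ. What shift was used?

From the crib: O(14)−N(13)=1, so the shift is 1.

1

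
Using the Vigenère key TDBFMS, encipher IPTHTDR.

BSUMFVK

Repeat the key across the message: TDBFMST
I(8)+T(19): 27≡1 → B
P(15)+D(3): 18 → S
T(19)+B(1): 20 → U
H(7)+F(5): 12 → M
T(19)+M(12): 31≡5 → F
D(3)+S(18): 21 → V
R(17)+T(19): 36≡10 → K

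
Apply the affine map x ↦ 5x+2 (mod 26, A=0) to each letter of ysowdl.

y(24): 5·24+2=122≡18 → s
s(18): 5·18+2=92≡14 → o
o(14): 5·14+2=72≡20 → u
w(22): 5·22+2=112≡8 → i
d(3): 5·3+2=17 → r
l(11): 5·11+2=57≡5 → f

souirf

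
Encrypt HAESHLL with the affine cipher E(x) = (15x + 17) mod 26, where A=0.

SRZBSAA

H(7): 15·7+17=122≡18 → S
A(0): 15·0+17=17 → R
E(4): 15·4+17=77≡25 → Z
S(18): 15·18+17=287≡1 → B
H(7): 15·7+17=122≡18 → S
L(11): 15·11+17=182≡0 → A
L(11): 15·11+17=182≡0 → A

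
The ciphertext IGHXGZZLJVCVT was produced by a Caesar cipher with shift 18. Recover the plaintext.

QOPFOHHTRDKDB

I(8): 8−18=-10≡16 → Q
G(6): 6−18=-12≡14 → O
H(7): 7−18=-11≡15 → P
X(23): 23−18=5 → F
G(6): 6−18=-12≡14 → O
Z(25): 25−18=7 → H
Z(25): 25−18=7 → H
L(11): 11−18=-7≡19 → T
J(9): 9−18=-9≡17 → R
V(21): 21−18=3 → D
C(2): 2−18=-16≡10 → K
V(21): 21−18=3 → D
T(19): 19−18=1 → B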